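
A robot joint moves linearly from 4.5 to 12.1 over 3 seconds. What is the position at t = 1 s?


s = t/T = 1/3 = 0.3333
p(t) = p0 + (pf-p0)*s
= 4.5 + (12.1 - 4.5) * 0.3333
= 7.0333


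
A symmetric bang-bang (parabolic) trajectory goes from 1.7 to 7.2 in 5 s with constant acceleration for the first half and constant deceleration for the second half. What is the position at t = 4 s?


Symmetric rest-to-rest: each phase covers (pf-p0)/2 in time T/2. 0.5*a*(T/2)^2 = (pf-p0)/2 => a = 4*(pf-p0)/T^2
a = 4*(7.2-1.7)/5^2 = 0.88
t = 4 is in the deceleration phase (t > T/2).
p = pf - 0.5*a*(T-t)^2 = 7.2 - 0.5*0.88*1^2
= 6.76


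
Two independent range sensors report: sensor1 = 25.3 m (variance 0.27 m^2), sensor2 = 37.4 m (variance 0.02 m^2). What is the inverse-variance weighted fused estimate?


w1 = (1/var1) / (1/var1 + 1/var2)
   = 3.7037 / (3.7037 + 50.0) = 0.069
w2 = 1 - w1 = 0.931
fused = w1*s1 + w2*s2 = 1.7448 + 34.8207
= 36.5655 m


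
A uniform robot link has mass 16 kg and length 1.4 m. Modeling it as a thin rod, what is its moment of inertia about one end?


I = (1/3) * m * L^2
= (1/3) * 16 * 1.4^2
= 0.333333 * 16 * 1.96
= 10.4533 kg*m^2


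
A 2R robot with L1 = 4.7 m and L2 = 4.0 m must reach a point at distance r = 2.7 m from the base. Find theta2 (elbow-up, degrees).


cos(theta2) = (r^2 - L1^2 - L2^2) / (2*L1*L2)
cos(theta2) = (7.29 - 22.09 - 16.0) / 37.6
cos(theta2) = -0.819149
theta2 = 144.9997 degrees


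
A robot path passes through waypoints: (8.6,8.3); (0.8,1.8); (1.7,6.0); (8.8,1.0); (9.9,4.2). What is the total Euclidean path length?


Segment lengths:
  seg1 = sqrt((-7.8)^2 + (-6.5)^2) = 10.1533
  seg2 = sqrt((0.9)^2 + (4.2)^2) = 4.2953
  seg3 = sqrt((7.1)^2 + (-5.0)^2) = 8.6839
  seg4 = sqrt((1.1)^2 + (3.2)^2) = 3.3838
Total = 26.5163


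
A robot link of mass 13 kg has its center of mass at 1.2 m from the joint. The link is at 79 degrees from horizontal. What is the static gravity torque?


tau = m*g*L*cos(angle)
= 13 * 9.81 * 1.2 * cos(79 deg)
= 13 * 9.81 * 1.2 * 0.1908
= 29.2006 Nm


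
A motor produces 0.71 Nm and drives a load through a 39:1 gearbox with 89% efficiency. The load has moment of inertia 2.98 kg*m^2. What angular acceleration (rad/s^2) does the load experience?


tau_out = tau_motor * N * eta
= 0.71 * 39 * 0.89 = 24.6441 Nm
alpha = tau_out / I = 24.6441 / 2.98
= 8.2698 rad/s^2


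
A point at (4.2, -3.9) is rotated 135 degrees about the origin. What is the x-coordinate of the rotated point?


x' = x*cos(theta) - y*sin(theta)
cos(135 deg) = -0.7071, sin(135 deg) = 0.7071
x' = 4.2 * -0.7071 - -3.9 * 0.7071
= -2.9698 - -2.7577
= -0.2121


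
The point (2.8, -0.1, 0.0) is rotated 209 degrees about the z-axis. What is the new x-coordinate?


Rotation about z-axis: x' = x*cos(theta) - y*sin(theta)
= 2.8 * -0.8746 - -0.1 * -0.4848
= -2.4974


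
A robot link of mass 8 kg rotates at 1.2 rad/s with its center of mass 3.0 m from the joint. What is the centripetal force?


F = m * omega^2 * r
= 8 * 1.2^2 * 3.0
= 8 * 1.44 * 3.0
= 34.56 N


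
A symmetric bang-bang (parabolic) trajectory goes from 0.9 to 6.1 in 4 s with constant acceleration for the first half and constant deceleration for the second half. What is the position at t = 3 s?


Symmetric rest-to-rest: each phase covers (pf-p0)/2 in time T/2. 0.5*a*(T/2)^2 = (pf-p0)/2 => a = 4*(pf-p0)/T^2
a = 4*(6.1-0.9)/4^2 = 1.3
t = 3 is in the deceleration phase (t > T/2).
p = pf - 0.5*a*(T-t)^2 = 6.1 - 0.5*1.3*1^2
= 5.45


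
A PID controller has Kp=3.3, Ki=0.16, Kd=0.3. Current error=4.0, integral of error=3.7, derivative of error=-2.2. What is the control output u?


u = Kp*e + Ki*int(e) + Kd*de/dt
= 3.3*4.0 + 0.16*3.7 + 0.3*(-2.2)
= 13.2 + 0.592 + -0.66
= 13.132


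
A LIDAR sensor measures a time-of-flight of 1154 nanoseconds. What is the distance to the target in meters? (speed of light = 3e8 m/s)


tof = 1154 ns = 1.154e-06 s
dist = c * tof / 2
= 3e8 * 1.154e-06 / 2
= 173.1 m


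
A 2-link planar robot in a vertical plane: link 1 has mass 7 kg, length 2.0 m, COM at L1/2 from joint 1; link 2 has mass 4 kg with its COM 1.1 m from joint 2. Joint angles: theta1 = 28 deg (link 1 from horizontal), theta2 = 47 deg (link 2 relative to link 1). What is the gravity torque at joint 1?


Horizontal distance from joint 1 to link-1 COM:
  x_c1 = (L1/2)*cos(t1) = 1.0 * 0.8829 = 0.8829 m
Horizontal distance from joint 1 to link-2 COM:
  x_c2 = L1*cos(t1) + Lc2*cos(t1+t2)
       = 2.0*0.8829 + 1.1*0.2588 = 2.0506 m
tau1 = m1*g*x_c1 + m2*g*x_c2
     = 7*9.81*0.8829 + 4*9.81*2.0506
     = 60.632 + 80.4654
     = 141.0974 Nm


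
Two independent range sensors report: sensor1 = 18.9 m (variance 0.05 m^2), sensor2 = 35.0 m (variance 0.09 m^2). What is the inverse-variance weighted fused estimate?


w1 = (1/var1) / (1/var1 + 1/var2)
   = 20.0 / (20.0 + 11.1111) = 0.6429
w2 = 1 - w1 = 0.3571
fused = w1*s1 + w2*s2 = 12.15 + 12.5
= 24.65 m


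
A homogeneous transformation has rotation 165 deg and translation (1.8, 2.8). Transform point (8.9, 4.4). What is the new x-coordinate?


x' = cos(theta)*px - sin(theta)*py + tx
= -0.9659*8.9 - 0.2588*4.4 + 1.8
= -7.9355


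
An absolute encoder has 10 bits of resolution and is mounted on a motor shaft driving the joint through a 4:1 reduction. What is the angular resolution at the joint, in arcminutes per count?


counts = 2^10 = 1024
effective counts at joint = 1024 * 4 = 4096
resolution = 360*60 / 4096
= 5.2734 arcmin/count


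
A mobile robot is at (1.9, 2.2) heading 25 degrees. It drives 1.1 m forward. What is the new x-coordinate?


x_new = x0 + d*cos(theta)
= 1.9 + 1.1*cos(25)
= 1.9 + 0.9969
= 2.8969


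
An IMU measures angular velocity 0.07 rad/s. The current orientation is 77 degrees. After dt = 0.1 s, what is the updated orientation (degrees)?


delta_theta = w * dt = 0.07 * 0.1 = 0.007 rad
= 0.4011 deg
theta_new = 77 + 0.4011 = 77.4011 deg


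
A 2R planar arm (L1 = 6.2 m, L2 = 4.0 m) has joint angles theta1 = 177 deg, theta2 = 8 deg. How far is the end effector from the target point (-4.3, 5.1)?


End effector via forward kinematics:
x = L1*cos(t1) + L2*cos(t1+t2) = -10.1763
y = L1*sin(t1) + L2*sin(t1+t2) = -0.0241
Distance to target:
d = sqrt((-4.3 - -10.1763)^2 + (5.1 - -0.0241)^2)
= sqrt(34.5307 + 26.2568)
= 7.7966 m


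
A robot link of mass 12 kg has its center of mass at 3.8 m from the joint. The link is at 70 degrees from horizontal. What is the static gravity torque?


tau = m*g*L*cos(angle)
= 12 * 9.81 * 3.8 * cos(70 deg)
= 12 * 9.81 * 3.8 * 0.342
= 152.9979 Nm


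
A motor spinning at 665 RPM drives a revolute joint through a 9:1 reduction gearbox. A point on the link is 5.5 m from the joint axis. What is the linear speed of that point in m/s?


omega_motor = 665 * 2*pi/60 = 69.6386 rad/s
omega_joint = omega_motor / 9 = 7.7376 rad/s
v = omega_joint * r = 7.7376 * 5.5
= 42.5569 m/s


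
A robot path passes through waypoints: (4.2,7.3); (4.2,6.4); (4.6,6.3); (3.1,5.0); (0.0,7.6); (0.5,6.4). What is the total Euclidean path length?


Segment lengths:
  seg1 = sqrt((0.0)^2 + (-0.9)^2) = 0.9
  seg2 = sqrt((0.4)^2 + (-0.1)^2) = 0.4123
  seg3 = sqrt((-1.5)^2 + (-1.3)^2) = 1.9849
  seg4 = sqrt((-3.1)^2 + (2.6)^2) = 4.046
  seg5 = sqrt((0.5)^2 + (-1.2)^2) = 1.3
Total = 8.6432


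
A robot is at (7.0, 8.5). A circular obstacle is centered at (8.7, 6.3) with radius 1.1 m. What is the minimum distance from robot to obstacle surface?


center_dist = sqrt((7.0-8.7)^2 + (8.5-6.3)^2)
= sqrt(2.89 + 4.84)
= 2.7803
min_dist = center_dist - radius = 2.7803 - 1.1 = 1.6803 m


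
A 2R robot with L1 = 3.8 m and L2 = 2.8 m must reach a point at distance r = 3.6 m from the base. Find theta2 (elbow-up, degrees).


cos(theta2) = (r^2 - L1^2 - L2^2) / (2*L1*L2)
cos(theta2) = (12.96 - 14.44 - 7.84) / 21.28
cos(theta2) = -0.43797
theta2 = 115.9744 degrees


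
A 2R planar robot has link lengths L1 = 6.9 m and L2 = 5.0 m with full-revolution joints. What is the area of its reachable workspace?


r_max = L1 + L2 = 11.9 m
r_min = |L1 - L2| = 1.9 m
Area = pi*(r_max^2 - r_min^2)
= pi*(141.61 - 3.61)
= pi * 138.0
= 433.5398 m^2


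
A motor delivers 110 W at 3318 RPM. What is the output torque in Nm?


omega = 3318 * 2*pi/60 = 347.4601 rad/s
tau = P / omega = 110 / 347.4601
= 0.3166 Nm


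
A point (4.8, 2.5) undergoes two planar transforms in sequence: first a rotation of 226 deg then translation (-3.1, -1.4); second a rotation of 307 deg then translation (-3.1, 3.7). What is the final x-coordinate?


After transform 1:
x1 = cos(226)*4.8 - sin(226)*2.5 + -3.1 = -4.636
y1 = sin(226)*4.8 + cos(226)*2.5 + -1.4 = -6.5895
After transform 2:
x2 = cos(307)*-4.636 - sin(307)*-6.5895 + -3.1
= -11.1526


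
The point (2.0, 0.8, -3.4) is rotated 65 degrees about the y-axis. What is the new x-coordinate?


Rotation about y-axis: x' = x*cos(theta) + z*sin(theta)
= 2.0 * 0.4226 + -3.4 * 0.9063
= -2.2362


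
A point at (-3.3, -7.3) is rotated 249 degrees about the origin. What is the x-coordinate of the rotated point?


x' = x*cos(theta) - y*sin(theta)
cos(249 deg) = -0.3584, sin(249 deg) = -0.9336
x' = -3.3 * -0.3584 - -7.3 * -0.9336
= 1.1826 - 6.8151
= -5.6325


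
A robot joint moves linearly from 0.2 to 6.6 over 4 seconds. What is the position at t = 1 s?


s = t/T = 1/4 = 0.25
p(t) = p0 + (pf-p0)*s
= 0.2 + (6.6 - 0.2) * 0.25
= 1.8


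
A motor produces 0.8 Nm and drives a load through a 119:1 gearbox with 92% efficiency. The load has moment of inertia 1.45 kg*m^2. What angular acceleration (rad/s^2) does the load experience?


tau_out = tau_motor * N * eta
= 0.8 * 119 * 0.92 = 87.584 Nm
alpha = tau_out / I = 87.584 / 1.45
= 60.4028 rad/s^2


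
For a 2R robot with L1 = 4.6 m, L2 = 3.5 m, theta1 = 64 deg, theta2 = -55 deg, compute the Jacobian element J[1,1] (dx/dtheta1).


J[1,1] = -L1*sin(t1) - L2*sin(t1+t2)
= -4.6*sin(64) - 3.5*sin(9)
= -4.682


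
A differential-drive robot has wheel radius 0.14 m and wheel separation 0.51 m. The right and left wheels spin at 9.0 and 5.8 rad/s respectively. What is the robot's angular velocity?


vR = r*wR = 0.14*9.0 = 1.26 m/s
vL = r*wL = 0.14*5.8 = 0.812 m/s
v = (vR+vL)/2 = 1.036 m/s
omega = (vR-vL)/L = 0.8784 rad/s
angular velocity = 0.8784 rad/s


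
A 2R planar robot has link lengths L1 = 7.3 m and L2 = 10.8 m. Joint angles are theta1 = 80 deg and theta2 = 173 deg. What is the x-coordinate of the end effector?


Convert angles to radians: theta1 = 1.3963, theta2 = 3.0194
x = L1*cos(theta1) + L2*cos(theta1+theta2)
x = 1.2676 + -3.1576
x = -1.89


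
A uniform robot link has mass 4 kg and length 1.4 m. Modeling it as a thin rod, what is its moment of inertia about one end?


I = (1/3) * m * L^2
= (1/3) * 4 * 1.4^2
= 0.333333 * 4 * 1.96
= 2.6133 kg*m^2


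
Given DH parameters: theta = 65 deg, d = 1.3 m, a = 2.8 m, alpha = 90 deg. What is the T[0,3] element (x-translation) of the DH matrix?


T[0,3] = a * cos(theta)
= 2.8 * cos(65 deg)
= 2.8 * 0.4226
= 1.1833


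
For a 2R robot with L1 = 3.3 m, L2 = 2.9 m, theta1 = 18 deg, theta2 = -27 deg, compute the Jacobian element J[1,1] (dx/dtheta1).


J[1,1] = -L1*sin(t1) - L2*sin(t1+t2)
= -3.3*sin(18) - 2.9*sin(-9)
= -0.5661


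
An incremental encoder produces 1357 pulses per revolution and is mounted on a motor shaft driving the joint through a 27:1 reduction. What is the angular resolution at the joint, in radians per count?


counts per rev = 1357
effective counts at joint = 1357 * 27 = 36639
resolution = 2*pi / 36639
= 1.7149e-04 rad/count


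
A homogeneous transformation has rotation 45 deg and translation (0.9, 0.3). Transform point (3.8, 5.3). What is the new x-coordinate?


x' = cos(theta)*px - sin(theta)*py + tx
= 0.7071*3.8 - 0.7071*5.3 + 0.9
= -0.1607


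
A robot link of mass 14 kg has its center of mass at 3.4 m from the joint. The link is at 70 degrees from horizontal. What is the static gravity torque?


tau = m*g*L*cos(angle)
= 14 * 9.81 * 3.4 * cos(70 deg)
= 14 * 9.81 * 3.4 * 0.342
= 159.7084 Nm


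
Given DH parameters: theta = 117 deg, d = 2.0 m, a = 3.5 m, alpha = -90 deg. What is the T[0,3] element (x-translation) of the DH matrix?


T[0,3] = a * cos(theta)
= 3.5 * cos(117 deg)
= 3.5 * -0.454
= -1.589


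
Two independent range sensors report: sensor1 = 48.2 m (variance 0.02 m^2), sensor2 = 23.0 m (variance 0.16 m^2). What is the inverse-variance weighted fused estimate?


w1 = (1/var1) / (1/var1 + 1/var2)
   = 50.0 / (50.0 + 6.25) = 0.8889
w2 = 1 - w1 = 0.1111
fused = w1*s1 + w2*s2 = 42.8444 + 2.5556
= 45.4 m


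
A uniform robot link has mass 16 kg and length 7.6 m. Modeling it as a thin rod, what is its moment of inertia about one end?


I = (1/3) * m * L^2
= (1/3) * 16 * 7.6^2
= 0.333333 * 16 * 57.76
= 308.0533 kg*m^2


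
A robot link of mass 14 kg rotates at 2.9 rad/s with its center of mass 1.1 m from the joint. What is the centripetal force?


F = m * omega^2 * r
= 14 * 2.9^2 * 1.1
= 14 * 8.41 * 1.1
= 129.514 N


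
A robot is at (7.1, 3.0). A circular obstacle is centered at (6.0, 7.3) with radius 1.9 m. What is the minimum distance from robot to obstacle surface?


center_dist = sqrt((7.1-6.0)^2 + (3.0-7.3)^2)
= sqrt(1.21 + 18.49)
= 4.4385
min_dist = center_dist - radius = 4.4385 - 1.9 = 2.5385 m


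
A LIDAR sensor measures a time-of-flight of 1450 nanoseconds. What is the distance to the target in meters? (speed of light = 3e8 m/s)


tof = 1450 ns = 1.45e-06 s
dist = c * tof / 2
= 3e8 * 1.45e-06 / 2
= 217.5 m


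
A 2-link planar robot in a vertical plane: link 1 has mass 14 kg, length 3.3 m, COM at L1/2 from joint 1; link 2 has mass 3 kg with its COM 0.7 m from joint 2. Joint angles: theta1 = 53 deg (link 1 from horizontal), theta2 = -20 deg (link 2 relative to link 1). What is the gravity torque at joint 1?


Horizontal distance from joint 1 to link-1 COM:
  x_c1 = (L1/2)*cos(t1) = 1.65 * 0.6018 = 0.993 m
Horizontal distance from joint 1 to link-2 COM:
  x_c2 = L1*cos(t1) + Lc2*cos(t1+t2)
       = 3.3*0.6018 + 0.7*0.8387 = 2.5731 m
tau1 = m1*g*x_c1 + m2*g*x_c2
     = 14*9.81*0.993 + 3*9.81*2.5731
     = 136.3779 + 75.7251
     = 212.103 Nm


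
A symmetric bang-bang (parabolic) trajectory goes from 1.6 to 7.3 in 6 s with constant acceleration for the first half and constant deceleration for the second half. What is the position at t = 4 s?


Symmetric rest-to-rest: each phase covers (pf-p0)/2 in time T/2. 0.5*a*(T/2)^2 = (pf-p0)/2 => a = 4*(pf-p0)/T^2
a = 4*(7.3-1.6)/6^2 = 0.6333
t = 4 is in the deceleration phase (t > T/2).
p = pf - 0.5*a*(T-t)^2 = 7.3 - 0.5*0.6333*2^2
= 6.0333


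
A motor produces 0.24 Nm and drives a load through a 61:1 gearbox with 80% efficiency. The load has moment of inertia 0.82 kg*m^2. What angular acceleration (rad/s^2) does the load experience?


tau_out = tau_motor * N * eta
= 0.24 * 61 * 0.8 = 11.712 Nm
alpha = tau_out / I = 11.712 / 0.82
= 14.2829 rad/s^2


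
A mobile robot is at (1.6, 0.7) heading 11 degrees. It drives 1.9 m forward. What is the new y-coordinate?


y_new = y0 + d*sin(theta)
= 0.7 + 1.9*sin(11)
= 0.7 + 0.3625
= 1.0625


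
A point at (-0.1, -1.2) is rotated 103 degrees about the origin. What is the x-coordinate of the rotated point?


x' = x*cos(theta) - y*sin(theta)
cos(103 deg) = -0.225, sin(103 deg) = 0.9744
x' = -0.1 * -0.225 - -1.2 * 0.9744
= 0.0225 - -1.1692
= 1.1917


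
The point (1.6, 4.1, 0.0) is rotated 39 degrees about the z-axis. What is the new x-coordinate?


Rotation about z-axis: x' = x*cos(theta) - y*sin(theta)
= 1.6 * 0.7771 - 4.1 * 0.6293
= -1.3368


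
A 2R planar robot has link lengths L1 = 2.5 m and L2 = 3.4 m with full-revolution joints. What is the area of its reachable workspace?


r_max = L1 + L2 = 5.9 m
r_min = |L1 - L2| = 0.9 m
Area = pi*(r_max^2 - r_min^2)
= pi*(34.81 - 0.81)
= pi * 34.0
= 106.8142 m^2


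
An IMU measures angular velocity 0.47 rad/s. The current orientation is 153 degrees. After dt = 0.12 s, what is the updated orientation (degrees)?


delta_theta = w * dt = 0.47 * 0.12 = 0.0564 rad
= 3.2315 deg
theta_new = 153 + 3.2315 = 156.2315 deg


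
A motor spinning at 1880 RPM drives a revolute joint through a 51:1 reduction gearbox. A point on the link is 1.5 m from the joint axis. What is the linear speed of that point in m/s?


omega_motor = 1880 * 2*pi/60 = 196.8731 rad/s
omega_joint = omega_motor / 51 = 3.8603 rad/s
v = omega_joint * r = 3.8603 * 1.5
= 5.7904 m/s


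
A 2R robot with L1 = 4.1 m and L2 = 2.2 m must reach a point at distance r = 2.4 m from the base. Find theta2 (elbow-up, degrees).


cos(theta2) = (r^2 - L1^2 - L2^2) / (2*L1*L2)
cos(theta2) = (5.76 - 16.81 - 4.84) / 18.04
cos(theta2) = -0.88082
theta2 = 151.7415 degrees


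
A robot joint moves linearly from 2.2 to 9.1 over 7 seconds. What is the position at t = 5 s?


s = t/T = 5/7 = 0.7143
p(t) = p0 + (pf-p0)*s
= 2.2 + (9.1 - 2.2) * 0.7143
= 7.1286


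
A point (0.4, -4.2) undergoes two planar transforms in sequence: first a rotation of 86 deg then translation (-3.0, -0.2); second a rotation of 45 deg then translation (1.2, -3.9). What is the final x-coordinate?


After transform 1:
x1 = cos(86)*0.4 - sin(86)*-4.2 + -3.0 = 1.2177
y1 = sin(86)*0.4 + cos(86)*-4.2 + -0.2 = -0.094
After transform 2:
x2 = cos(45)*1.2177 - sin(45)*-0.094 + 1.2
= 2.1275


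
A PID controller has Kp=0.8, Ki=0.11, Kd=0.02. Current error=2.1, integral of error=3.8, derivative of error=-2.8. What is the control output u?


u = Kp*e + Ki*int(e) + Kd*de/dt
= 0.8*2.1 + 0.11*3.8 + 0.02*(-2.8)
= 1.68 + 0.418 + -0.056
= 2.042


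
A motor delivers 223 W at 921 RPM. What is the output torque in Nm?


omega = 921 * 2*pi/60 = 96.4469 rad/s
tau = P / omega = 223 / 96.4469
= 2.3122 Nm


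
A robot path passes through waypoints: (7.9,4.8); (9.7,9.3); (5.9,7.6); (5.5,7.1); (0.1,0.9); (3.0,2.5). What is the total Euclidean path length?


Segment lengths:
  seg1 = sqrt((1.8)^2 + (4.5)^2) = 4.8466
  seg2 = sqrt((-3.8)^2 + (-1.7)^2) = 4.1629
  seg3 = sqrt((-0.4)^2 + (-0.5)^2) = 0.6403
  seg4 = sqrt((-5.4)^2 + (-6.2)^2) = 8.2219
  seg5 = sqrt((2.9)^2 + (1.6)^2) = 3.3121
Total = 21.1839


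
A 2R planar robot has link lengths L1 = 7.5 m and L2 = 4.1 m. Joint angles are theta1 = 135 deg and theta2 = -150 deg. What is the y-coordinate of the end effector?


Convert angles to radians: theta1 = 2.3562, theta2 = -2.618
y = L1*sin(theta1) + L2*sin(theta1+theta2)
y = 5.3033 + -1.0612
y = 4.2421


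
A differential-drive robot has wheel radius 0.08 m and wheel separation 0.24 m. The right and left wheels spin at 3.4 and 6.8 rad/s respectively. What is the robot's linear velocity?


vR = r*wR = 0.08*3.4 = 0.272 m/s
vL = r*wL = 0.08*6.8 = 0.544 m/s
v = (vR+vL)/2 = 0.408 m/s
omega = (vR-vL)/L = -1.1333 rad/s
linear velocity = 0.408 m/s


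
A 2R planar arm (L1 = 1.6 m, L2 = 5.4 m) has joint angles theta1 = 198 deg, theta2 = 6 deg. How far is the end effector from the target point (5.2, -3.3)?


End effector via forward kinematics:
x = L1*cos(t1) + L2*cos(t1+t2) = -6.4548
y = L1*sin(t1) + L2*sin(t1+t2) = -2.6908
Distance to target:
d = sqrt((5.2 - -6.4548)^2 + (-3.3 - -2.6908)^2)
= sqrt(135.8352 + 0.3711)
= 11.6707 m


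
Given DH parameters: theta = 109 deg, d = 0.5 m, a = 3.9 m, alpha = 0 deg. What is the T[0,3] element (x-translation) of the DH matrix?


T[0,3] = a * cos(theta)
= 3.9 * cos(109 deg)
= 3.9 * -0.3256
= -1.2697


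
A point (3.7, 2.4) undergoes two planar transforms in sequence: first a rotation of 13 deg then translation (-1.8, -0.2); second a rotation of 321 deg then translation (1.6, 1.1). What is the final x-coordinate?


After transform 1:
x1 = cos(13)*3.7 - sin(13)*2.4 + -1.8 = 1.2653
y1 = sin(13)*3.7 + cos(13)*2.4 + -0.2 = 2.9708
After transform 2:
x2 = cos(321)*1.2653 - sin(321)*2.9708 + 1.6
= 4.4529


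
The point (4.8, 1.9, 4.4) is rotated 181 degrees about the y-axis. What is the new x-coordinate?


Rotation about y-axis: x' = x*cos(theta) + z*sin(theta)
= 4.8 * -0.9998 + 4.4 * -0.0175
= -4.8761


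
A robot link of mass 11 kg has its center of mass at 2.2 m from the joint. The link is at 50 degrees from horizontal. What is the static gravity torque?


tau = m*g*L*cos(angle)
= 11 * 9.81 * 2.2 * cos(50 deg)
= 11 * 9.81 * 2.2 * 0.6428
= 152.5991 Nm


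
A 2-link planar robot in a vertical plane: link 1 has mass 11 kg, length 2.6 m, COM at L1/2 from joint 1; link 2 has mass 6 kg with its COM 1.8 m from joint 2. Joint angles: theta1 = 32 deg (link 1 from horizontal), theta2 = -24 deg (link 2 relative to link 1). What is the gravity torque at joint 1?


Horizontal distance from joint 1 to link-1 COM:
  x_c1 = (L1/2)*cos(t1) = 1.3 * 0.848 = 1.1025 m
Horizontal distance from joint 1 to link-2 COM:
  x_c2 = L1*cos(t1) + Lc2*cos(t1+t2)
       = 2.6*0.848 + 1.8*0.9903 = 3.9874 m
tau1 = m1*g*x_c1 + m2*g*x_c2
     = 11*9.81*1.1025 + 6*9.81*3.9874
     = 118.9667 + 234.6988
     = 353.6655 Nm


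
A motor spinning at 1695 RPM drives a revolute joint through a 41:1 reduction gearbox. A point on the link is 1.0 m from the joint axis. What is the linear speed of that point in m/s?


omega_motor = 1695 * 2*pi/60 = 177.5 rad/s
omega_joint = omega_motor / 41 = 4.3293 rad/s
v = omega_joint * r = 4.3293 * 1.0
= 4.3293 m/s


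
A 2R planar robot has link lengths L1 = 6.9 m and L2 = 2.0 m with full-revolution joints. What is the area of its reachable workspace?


r_max = L1 + L2 = 8.9 m
r_min = |L1 - L2| = 4.9 m
Area = pi*(r_max^2 - r_min^2)
= pi*(79.21 - 24.01)
= pi * 55.2
= 173.4159 m^2


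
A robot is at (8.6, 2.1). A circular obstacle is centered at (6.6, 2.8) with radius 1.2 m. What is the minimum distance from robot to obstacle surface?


center_dist = sqrt((8.6-6.6)^2 + (2.1-2.8)^2)
= sqrt(4.0 + 0.49)
= 2.119
min_dist = center_dist - radius = 2.119 - 1.2 = 0.919 m


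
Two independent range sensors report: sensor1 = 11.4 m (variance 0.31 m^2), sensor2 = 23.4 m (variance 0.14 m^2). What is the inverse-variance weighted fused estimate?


w1 = (1/var1) / (1/var1 + 1/var2)
   = 3.2258 / (3.2258 + 7.1429) = 0.3111
w2 = 1 - w1 = 0.6889
fused = w1*s1 + w2*s2 = 3.5467 + 16.12
= 19.6667 m


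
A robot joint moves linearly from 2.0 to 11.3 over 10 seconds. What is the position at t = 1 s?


s = t/T = 1/10 = 0.1
p(t) = p0 + (pf-p0)*s
= 2.0 + (11.3 - 2.0) * 0.1
= 2.93


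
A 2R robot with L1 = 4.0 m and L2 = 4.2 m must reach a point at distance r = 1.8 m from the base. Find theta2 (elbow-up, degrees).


cos(theta2) = (r^2 - L1^2 - L2^2) / (2*L1*L2)
cos(theta2) = (3.24 - 16.0 - 17.64) / 33.6
cos(theta2) = -0.904762
theta2 = 154.7912 degrees


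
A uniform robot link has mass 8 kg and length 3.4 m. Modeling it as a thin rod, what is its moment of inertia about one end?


I = (1/3) * m * L^2
= (1/3) * 8 * 3.4^2
= 0.333333 * 8 * 11.56
= 30.8267 kg*m^2


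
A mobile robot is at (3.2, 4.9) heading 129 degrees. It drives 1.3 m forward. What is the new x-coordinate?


x_new = x0 + d*cos(theta)
= 3.2 + 1.3*cos(129)
= 3.2 + -0.8181
= 2.3819


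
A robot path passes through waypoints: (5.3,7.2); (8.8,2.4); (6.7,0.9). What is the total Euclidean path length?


Segment lengths:
  seg1 = sqrt((3.5)^2 + (-4.8)^2) = 5.9405
  seg2 = sqrt((-2.1)^2 + (-1.5)^2) = 2.5807
Total = 8.5212


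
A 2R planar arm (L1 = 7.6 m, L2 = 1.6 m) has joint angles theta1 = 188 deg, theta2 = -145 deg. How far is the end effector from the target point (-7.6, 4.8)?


End effector via forward kinematics:
x = L1*cos(t1) + L2*cos(t1+t2) = -6.3559
y = L1*sin(t1) + L2*sin(t1+t2) = 0.0335
Distance to target:
d = sqrt((-7.6 - -6.3559)^2 + (4.8 - 0.0335)^2)
= sqrt(1.5479 + 22.7197)
= 4.9262 m


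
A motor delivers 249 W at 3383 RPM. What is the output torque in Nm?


omega = 3383 * 2*pi/60 = 354.2669 rad/s
tau = P / omega = 249 / 354.2669
= 0.7029 Nm


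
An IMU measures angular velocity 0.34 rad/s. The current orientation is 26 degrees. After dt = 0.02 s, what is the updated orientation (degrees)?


delta_theta = w * dt = 0.34 * 0.02 = 0.0068 rad
= 0.3896 deg
theta_new = 26 + 0.3896 = 26.3896 deg


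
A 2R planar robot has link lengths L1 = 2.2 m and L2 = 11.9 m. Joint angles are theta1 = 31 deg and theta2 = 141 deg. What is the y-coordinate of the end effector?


Convert angles to radians: theta1 = 0.5411, theta2 = 2.4609
y = L1*sin(theta1) + L2*sin(theta1+theta2)
y = 1.1331 + 1.6562
y = 2.7892


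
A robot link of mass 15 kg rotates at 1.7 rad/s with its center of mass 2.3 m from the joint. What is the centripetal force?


F = m * omega^2 * r
= 15 * 1.7^2 * 2.3
= 15 * 2.89 * 2.3
= 99.705 N


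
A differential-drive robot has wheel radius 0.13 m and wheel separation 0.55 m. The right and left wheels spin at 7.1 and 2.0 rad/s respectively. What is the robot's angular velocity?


vR = r*wR = 0.13*7.1 = 0.923 m/s
vL = r*wL = 0.13*2.0 = 0.26 m/s
v = (vR+vL)/2 = 0.5915 m/s
omega = (vR-vL)/L = 1.2055 rad/s
angular velocity = 1.2055 rad/s


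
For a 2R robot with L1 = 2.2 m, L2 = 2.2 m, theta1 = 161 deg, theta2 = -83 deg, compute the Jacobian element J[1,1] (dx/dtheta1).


J[1,1] = -L1*sin(t1) - L2*sin(t1+t2)
= -2.2*sin(161) - 2.2*sin(78)
= -2.8682


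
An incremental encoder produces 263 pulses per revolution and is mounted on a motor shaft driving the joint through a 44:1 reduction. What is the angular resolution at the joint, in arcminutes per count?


counts per rev = 263
effective counts at joint = 263 * 44 = 11572
resolution = 360*60 / 11572
= 1.8666 arcmin/count


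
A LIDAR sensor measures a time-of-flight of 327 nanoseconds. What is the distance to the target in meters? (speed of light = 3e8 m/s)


tof = 327 ns = 3.27e-07 s
dist = c * tof / 2
= 3e8 * 3.27e-07 / 2
= 49.05 m


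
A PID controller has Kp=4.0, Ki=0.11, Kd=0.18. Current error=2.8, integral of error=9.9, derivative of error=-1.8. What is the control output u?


u = Kp*e + Ki*int(e) + Kd*de/dt
= 4.0*2.8 + 0.11*9.9 + 0.18*(-1.8)
= 11.2 + 1.089 + -0.324
= 11.965


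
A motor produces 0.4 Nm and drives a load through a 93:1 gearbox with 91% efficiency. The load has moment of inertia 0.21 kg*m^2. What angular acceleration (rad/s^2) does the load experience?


tau_out = tau_motor * N * eta
= 0.4 * 93 * 0.91 = 33.852 Nm
alpha = tau_out / I = 33.852 / 0.21
= 161.2 rad/s^2


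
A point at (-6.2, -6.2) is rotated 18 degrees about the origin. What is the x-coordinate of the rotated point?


x' = x*cos(theta) - y*sin(theta)
cos(18 deg) = 0.9511, sin(18 deg) = 0.309
x' = -6.2 * 0.9511 - -6.2 * 0.309
= -5.8966 - -1.9159
= -3.9806


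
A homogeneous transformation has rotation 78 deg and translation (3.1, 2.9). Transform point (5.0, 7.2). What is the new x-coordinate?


x' = cos(theta)*px - sin(theta)*py + tx
= 0.2079*5.0 - 0.9781*7.2 + 3.1
= -2.9031


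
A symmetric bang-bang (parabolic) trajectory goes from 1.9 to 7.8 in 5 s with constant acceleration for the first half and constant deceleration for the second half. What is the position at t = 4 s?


Symmetric rest-to-rest: each phase covers (pf-p0)/2 in time T/2. 0.5*a*(T/2)^2 = (pf-p0)/2 => a = 4*(pf-p0)/T^2
a = 4*(7.8-1.9)/5^2 = 0.944
t = 4 is in the deceleration phase (t > T/2).
p = pf - 0.5*a*(T-t)^2 = 7.8 - 0.5*0.944*1^2
= 7.328


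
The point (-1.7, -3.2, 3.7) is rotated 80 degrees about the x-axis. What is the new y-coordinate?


Rotation about x-axis: y' = y*cos(theta) - z*sin(theta)
= -3.2 * 0.1736 - 3.7 * 0.9848
= -4.1995


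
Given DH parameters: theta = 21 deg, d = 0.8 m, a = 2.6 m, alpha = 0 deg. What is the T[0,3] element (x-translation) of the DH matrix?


T[0,3] = a * cos(theta)
= 2.6 * cos(21 deg)
= 2.6 * 0.9336
= 2.4273


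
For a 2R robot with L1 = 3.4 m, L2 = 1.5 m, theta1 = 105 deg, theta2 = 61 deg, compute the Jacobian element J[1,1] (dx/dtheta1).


J[1,1] = -L1*sin(t1) - L2*sin(t1+t2)
= -3.4*sin(105) - 1.5*sin(166)
= -3.647


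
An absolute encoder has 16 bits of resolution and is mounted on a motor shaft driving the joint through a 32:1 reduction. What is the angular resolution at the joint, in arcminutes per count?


counts = 2^16 = 65536
effective counts at joint = 65536 * 32 = 2097152
resolution = 360*60 / 2097152
= 0.0103 arcmin/count


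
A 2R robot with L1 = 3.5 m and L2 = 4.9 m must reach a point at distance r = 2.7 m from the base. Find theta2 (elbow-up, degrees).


cos(theta2) = (r^2 - L1^2 - L2^2) / (2*L1*L2)
cos(theta2) = (7.29 - 12.25 - 24.01) / 34.3
cos(theta2) = -0.844606
theta2 = 147.6298 degrees


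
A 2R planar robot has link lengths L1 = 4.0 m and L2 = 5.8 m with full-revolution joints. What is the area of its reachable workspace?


r_max = L1 + L2 = 9.8 m
r_min = |L1 - L2| = 1.8 m
Area = pi*(r_max^2 - r_min^2)
= pi*(96.04 - 3.24)
= pi * 92.8
= 291.5398 m^2


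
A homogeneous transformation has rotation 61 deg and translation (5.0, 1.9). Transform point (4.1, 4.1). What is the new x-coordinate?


x' = cos(theta)*px - sin(theta)*py + tx
= 0.4848*4.1 - 0.8746*4.1 + 5.0
= 3.4018


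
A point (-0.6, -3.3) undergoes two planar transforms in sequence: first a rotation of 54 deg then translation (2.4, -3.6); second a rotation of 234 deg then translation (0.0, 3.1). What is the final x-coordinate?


After transform 1:
x1 = cos(54)*-0.6 - sin(54)*-3.3 + 2.4 = 4.7171
y1 = sin(54)*-0.6 + cos(54)*-3.3 + -3.6 = -6.0251
After transform 2:
x2 = cos(234)*4.7171 - sin(234)*-6.0251 + 0.0
= -7.647


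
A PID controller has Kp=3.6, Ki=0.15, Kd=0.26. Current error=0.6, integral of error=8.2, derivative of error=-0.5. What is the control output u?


u = Kp*e + Ki*int(e) + Kd*de/dt
= 3.6*0.6 + 0.15*8.2 + 0.26*(-0.5)
= 2.16 + 1.23 + -0.13
= 3.26


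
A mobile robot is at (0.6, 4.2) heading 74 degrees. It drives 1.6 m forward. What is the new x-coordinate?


x_new = x0 + d*cos(theta)
= 0.6 + 1.6*cos(74)
= 0.6 + 0.441
= 1.041


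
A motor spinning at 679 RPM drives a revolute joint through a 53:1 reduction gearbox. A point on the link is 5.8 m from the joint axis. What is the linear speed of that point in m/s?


omega_motor = 679 * 2*pi/60 = 71.1047 rad/s
omega_joint = omega_motor / 53 = 1.3416 rad/s
v = omega_joint * r = 1.3416 * 5.8
= 7.7813 m/s


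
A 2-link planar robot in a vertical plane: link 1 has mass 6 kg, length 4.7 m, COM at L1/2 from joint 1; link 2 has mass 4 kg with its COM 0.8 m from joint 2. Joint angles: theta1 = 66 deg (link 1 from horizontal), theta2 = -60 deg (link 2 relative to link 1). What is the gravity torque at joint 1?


Horizontal distance from joint 1 to link-1 COM:
  x_c1 = (L1/2)*cos(t1) = 2.35 * 0.4067 = 0.9558 m
Horizontal distance from joint 1 to link-2 COM:
  x_c2 = L1*cos(t1) + Lc2*cos(t1+t2)
       = 4.7*0.4067 + 0.8*0.9945 = 2.7073 m
tau1 = m1*g*x_c1 + m2*g*x_c2
     = 6*9.81*0.9558 + 4*9.81*2.7073
     = 56.2602 + 106.2337
     = 162.4939 Nm


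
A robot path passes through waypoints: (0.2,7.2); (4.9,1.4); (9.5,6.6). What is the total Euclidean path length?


Segment lengths:
  seg1 = sqrt((4.7)^2 + (-5.8)^2) = 7.4653
  seg2 = sqrt((4.6)^2 + (5.2)^2) = 6.9426
Total = 14.4079


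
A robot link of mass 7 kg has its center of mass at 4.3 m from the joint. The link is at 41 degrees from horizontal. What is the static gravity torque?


tau = m*g*L*cos(angle)
= 7 * 9.81 * 4.3 * cos(41 deg)
= 7 * 9.81 * 4.3 * 0.7547
= 222.8514 Nm


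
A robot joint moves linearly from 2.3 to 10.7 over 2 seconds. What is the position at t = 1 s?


s = t/T = 1/2 = 0.5
p(t) = p0 + (pf-p0)*s
= 2.3 + (10.7 - 2.3) * 0.5
= 6.5


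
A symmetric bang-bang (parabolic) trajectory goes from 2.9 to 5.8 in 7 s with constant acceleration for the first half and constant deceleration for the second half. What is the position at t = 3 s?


Symmetric rest-to-rest: each phase covers (pf-p0)/2 in time T/2. 0.5*a*(T/2)^2 = (pf-p0)/2 => a = 4*(pf-p0)/T^2
a = 4*(5.8-2.9)/7^2 = 0.2367
t = 3 is in the acceleration phase (t <= T/2).
p = p0 + 0.5*a*t^2 = 2.9 + 0.5*0.2367*3^2
= 3.9653


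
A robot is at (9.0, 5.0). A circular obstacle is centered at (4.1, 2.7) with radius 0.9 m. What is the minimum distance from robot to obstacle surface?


center_dist = sqrt((9.0-4.1)^2 + (5.0-2.7)^2)
= sqrt(24.01 + 5.29)
= 5.4129
min_dist = center_dist - radius = 5.4129 - 0.9 = 4.5129 m


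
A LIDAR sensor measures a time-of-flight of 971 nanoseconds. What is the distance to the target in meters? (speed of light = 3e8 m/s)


tof = 971 ns = 9.71e-07 s
dist = c * tof / 2
= 3e8 * 9.71e-07 / 2
= 145.65 m


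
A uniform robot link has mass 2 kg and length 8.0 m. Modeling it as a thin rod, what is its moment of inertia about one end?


I = (1/3) * m * L^2
= (1/3) * 2 * 8.0^2
= 0.333333 * 2 * 64.0
= 42.6667 kg*m^2


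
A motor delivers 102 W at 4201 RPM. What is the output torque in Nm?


omega = 4201 * 2*pi/60 = 439.9277 rad/s
tau = P / omega = 102 / 439.9277
= 0.2319 Nm


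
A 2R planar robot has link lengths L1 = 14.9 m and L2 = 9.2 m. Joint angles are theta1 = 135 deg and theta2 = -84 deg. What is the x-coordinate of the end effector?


Convert angles to radians: theta1 = 2.3562, theta2 = -1.4661
x = L1*cos(theta1) + L2*cos(theta1+theta2)
x = -10.5359 + 5.7897
x = -4.7461


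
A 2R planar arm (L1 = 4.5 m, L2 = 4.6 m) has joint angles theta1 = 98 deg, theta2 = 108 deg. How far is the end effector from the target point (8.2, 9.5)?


End effector via forward kinematics:
x = L1*cos(t1) + L2*cos(t1+t2) = -4.7607
y = L1*sin(t1) + L2*sin(t1+t2) = 2.4397
Distance to target:
d = sqrt((8.2 - -4.7607)^2 + (9.5 - 2.4397)^2)
= sqrt(167.9806 + 49.8478)
= 14.759 m


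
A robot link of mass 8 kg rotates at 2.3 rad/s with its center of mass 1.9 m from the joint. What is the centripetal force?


F = m * omega^2 * r
= 8 * 2.3^2 * 1.9
= 8 * 5.29 * 1.9
= 80.408 N


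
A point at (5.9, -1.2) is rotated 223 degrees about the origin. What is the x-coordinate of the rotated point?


x' = x*cos(theta) - y*sin(theta)
cos(223 deg) = -0.7314, sin(223 deg) = -0.682
x' = 5.9 * -0.7314 - -1.2 * -0.682
= -4.315 - 0.8184
= -5.1334


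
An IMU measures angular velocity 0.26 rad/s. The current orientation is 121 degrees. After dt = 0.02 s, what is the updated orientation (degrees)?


delta_theta = w * dt = 0.26 * 0.02 = 0.0052 rad
= 0.2979 deg
theta_new = 121 + 0.2979 = 121.2979 deg


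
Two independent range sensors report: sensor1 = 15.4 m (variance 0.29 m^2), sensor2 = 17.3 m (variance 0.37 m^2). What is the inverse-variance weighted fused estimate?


w1 = (1/var1) / (1/var1 + 1/var2)
   = 3.4483 / (3.4483 + 2.7027) = 0.5606
w2 = 1 - w1 = 0.4394
fused = w1*s1 + w2*s2 = 8.6333 + 7.6015
= 16.2348 m


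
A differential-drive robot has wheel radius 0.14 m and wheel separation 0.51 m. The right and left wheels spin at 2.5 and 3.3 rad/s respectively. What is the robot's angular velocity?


vR = r*wR = 0.14*2.5 = 0.35 m/s
vL = r*wL = 0.14*3.3 = 0.462 m/s
v = (vR+vL)/2 = 0.406 m/s
omega = (vR-vL)/L = -0.2196 rad/s
angular velocity = -0.2196 rad/s


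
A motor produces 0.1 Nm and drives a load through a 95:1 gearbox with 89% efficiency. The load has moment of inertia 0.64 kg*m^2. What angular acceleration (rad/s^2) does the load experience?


tau_out = tau_motor * N * eta
= 0.1 * 95 * 0.89 = 8.455 Nm
alpha = tau_out / I = 8.455 / 0.64
= 13.2109 rad/s^2


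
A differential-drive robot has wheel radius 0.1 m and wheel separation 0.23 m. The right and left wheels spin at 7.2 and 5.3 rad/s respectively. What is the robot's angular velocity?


vR = r*wR = 0.1*7.2 = 0.72 m/s
vL = r*wL = 0.1*5.3 = 0.53 m/s
v = (vR+vL)/2 = 0.625 m/s
omega = (vR-vL)/L = 0.8261 rad/s
angular velocity = 0.8261 rad/s


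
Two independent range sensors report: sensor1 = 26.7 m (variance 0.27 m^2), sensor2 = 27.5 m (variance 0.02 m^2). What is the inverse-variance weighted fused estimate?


w1 = (1/var1) / (1/var1 + 1/var2)
   = 3.7037 / (3.7037 + 50.0) = 0.069
w2 = 1 - w1 = 0.931
fused = w1*s1 + w2*s2 = 1.8414 + 25.6034
= 27.4448 m


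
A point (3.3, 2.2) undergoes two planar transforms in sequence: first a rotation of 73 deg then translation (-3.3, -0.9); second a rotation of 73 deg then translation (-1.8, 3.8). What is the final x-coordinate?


After transform 1:
x1 = cos(73)*3.3 - sin(73)*2.2 + -3.3 = -4.439
y1 = sin(73)*3.3 + cos(73)*2.2 + -0.9 = 2.899
After transform 2:
x2 = cos(73)*-4.439 - sin(73)*2.899 + -1.8
= -5.8702


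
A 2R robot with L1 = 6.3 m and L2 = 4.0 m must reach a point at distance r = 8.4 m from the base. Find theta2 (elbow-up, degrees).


cos(theta2) = (r^2 - L1^2 - L2^2) / (2*L1*L2)
cos(theta2) = (70.56 - 39.69 - 16.0) / 50.4
cos(theta2) = 0.29504
theta2 = 72.8401 degrees


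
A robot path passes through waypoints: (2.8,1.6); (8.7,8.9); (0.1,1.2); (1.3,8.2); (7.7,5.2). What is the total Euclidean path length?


Segment lengths:
  seg1 = sqrt((5.9)^2 + (7.3)^2) = 9.3862
  seg2 = sqrt((-8.6)^2 + (-7.7)^2) = 11.5434
  seg3 = sqrt((1.2)^2 + (7.0)^2) = 7.1021
  seg4 = sqrt((6.4)^2 + (-3.0)^2) = 7.0682
Total = 35.0999


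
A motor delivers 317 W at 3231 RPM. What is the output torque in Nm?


omega = 3231 * 2*pi/60 = 338.3495 rad/s
tau = P / omega = 317 / 338.3495
= 0.9369 Nm


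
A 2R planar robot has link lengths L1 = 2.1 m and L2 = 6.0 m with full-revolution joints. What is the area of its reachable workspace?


r_max = L1 + L2 = 8.1 m
r_min = |L1 - L2| = 3.9 m
Area = pi*(r_max^2 - r_min^2)
= pi*(65.61 - 15.21)
= pi * 50.4
= 158.3363 m^2


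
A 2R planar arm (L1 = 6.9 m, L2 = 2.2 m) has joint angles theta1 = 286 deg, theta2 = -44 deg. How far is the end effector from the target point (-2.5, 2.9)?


End effector via forward kinematics:
x = L1*cos(t1) + L2*cos(t1+t2) = 0.8691
y = L1*sin(t1) + L2*sin(t1+t2) = -8.5752
Distance to target:
d = sqrt((-2.5 - 0.8691)^2 + (2.9 - -8.5752)^2)
= sqrt(11.3506 + 131.68)
= 11.9595 m


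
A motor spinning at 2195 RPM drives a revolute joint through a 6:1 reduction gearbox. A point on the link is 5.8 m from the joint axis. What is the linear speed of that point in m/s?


omega_motor = 2195 * 2*pi/60 = 229.8599 rad/s
omega_joint = omega_motor / 6 = 38.31 rad/s
v = omega_joint * r = 38.31 * 5.8
= 222.1979 m/s


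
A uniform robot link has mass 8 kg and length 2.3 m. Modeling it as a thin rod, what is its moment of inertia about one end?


I = (1/3) * m * L^2
= (1/3) * 8 * 2.3^2
= 0.333333 * 8 * 5.29
= 14.1067 kg*m^2


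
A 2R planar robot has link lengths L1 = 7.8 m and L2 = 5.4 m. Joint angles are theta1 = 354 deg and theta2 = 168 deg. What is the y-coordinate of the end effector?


Convert angles to radians: theta1 = 6.1785, theta2 = 2.9322
y = L1*sin(theta1) + L2*sin(theta1+theta2)
y = -0.8153 + 1.6687
y = 0.8534


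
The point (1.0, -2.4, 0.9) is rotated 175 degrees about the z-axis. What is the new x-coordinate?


Rotation about z-axis: x' = x*cos(theta) - y*sin(theta)
= 1.0 * -0.9962 - -2.4 * 0.0872
= -0.787


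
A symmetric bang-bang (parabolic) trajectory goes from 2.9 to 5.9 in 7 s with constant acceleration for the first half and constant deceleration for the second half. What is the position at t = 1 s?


Symmetric rest-to-rest: each phase covers (pf-p0)/2 in time T/2. 0.5*a*(T/2)^2 = (pf-p0)/2 => a = 4*(pf-p0)/T^2
a = 4*(5.9-2.9)/7^2 = 0.2449
t = 1 is in the acceleration phase (t <= T/2).
p = p0 + 0.5*a*t^2 = 2.9 + 0.5*0.2449*1^2
= 3.0224


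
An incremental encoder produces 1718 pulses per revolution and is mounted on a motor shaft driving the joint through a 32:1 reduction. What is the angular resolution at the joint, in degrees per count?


counts per rev = 1718
effective counts at joint = 1718 * 32 = 54976
resolution = 360 / 54976
= 0.0065 deg/count


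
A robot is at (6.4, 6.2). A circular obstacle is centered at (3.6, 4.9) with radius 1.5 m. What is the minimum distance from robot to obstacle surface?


center_dist = sqrt((6.4-3.6)^2 + (6.2-4.9)^2)
= sqrt(7.84 + 1.69)
= 3.0871
min_dist = center_dist - radius = 3.0871 - 1.5 = 1.5871 m
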